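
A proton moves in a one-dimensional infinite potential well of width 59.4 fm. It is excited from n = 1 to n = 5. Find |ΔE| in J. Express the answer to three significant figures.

E_1 = h²/(8m_pL²) = 9.297×10^-15 J.
|ΔE| = |1² − 5²|·E_1 = 24·9.297×10^-15 J = 2.23×10^-13 J.

|ΔE| = 2.23×10^-13 J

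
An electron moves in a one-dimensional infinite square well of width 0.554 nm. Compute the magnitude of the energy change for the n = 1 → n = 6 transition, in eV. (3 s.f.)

E_1 = h²/(8m_eL²) = 1.963×10^-19 J.
|ΔE| = |1² − 6²|·E_1 = 35·1.963×10^-19 J = 6.870×10^-18 J = 42.9 eV.

|ΔE| = 42.9 eV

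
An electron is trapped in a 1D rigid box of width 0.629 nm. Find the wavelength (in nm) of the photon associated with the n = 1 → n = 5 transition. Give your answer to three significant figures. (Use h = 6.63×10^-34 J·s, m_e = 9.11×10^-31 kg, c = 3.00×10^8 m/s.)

E_1 = h²/(8m_eL²) = 1.524×10^-19 J, so ΔE = (5² − 1²)E_1 = 3.658×10^-18 J.
λ = hc/ΔE = (6.63×10^-34·3.00×10^8)/3.658×10^-18 = 5.44×10^-8 m = 54.4 nm.

λ = 54.4 nm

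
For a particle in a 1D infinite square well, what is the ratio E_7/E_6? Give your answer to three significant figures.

E_n ∝ n², so E_7/E_6 = 7²/6² = 49/36 = 1.36.

1.36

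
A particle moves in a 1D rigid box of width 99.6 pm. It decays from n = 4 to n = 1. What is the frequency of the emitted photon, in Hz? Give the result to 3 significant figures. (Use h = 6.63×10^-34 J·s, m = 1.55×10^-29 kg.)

f = 8.08×10^15 Hz

E_1 = h²/(8mL²) = 3.573×10^-19 J and ΔE = (4² − 1²)E_1 = 5.359×10^-18 J.
f = ΔE/h = 5.359×10^-18/6.63×10^-34 = 8.08×10^15 Hz.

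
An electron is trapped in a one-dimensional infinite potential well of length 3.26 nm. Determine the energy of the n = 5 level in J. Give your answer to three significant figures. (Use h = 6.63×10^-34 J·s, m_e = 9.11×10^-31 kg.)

For an infinite well E_n = n²h²/(8m_eL²), so E_1 = h²/(8m_eL²) = (6.63×10^-34)²/(8·9.11×10^-31·(3.26×10^-9 m)²) = 5.675×10^-21 J.
Then E_5 = 5²·E_1 = 25·5.675×10^-21 J = 1.42×10^-19 J.

E_5 = 1.42×10^-19 J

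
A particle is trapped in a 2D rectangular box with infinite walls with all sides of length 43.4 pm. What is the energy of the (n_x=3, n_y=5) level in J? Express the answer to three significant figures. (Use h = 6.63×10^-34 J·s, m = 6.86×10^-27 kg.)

E = 1.45×10^-19 J

For a 2D rectangular well E = (h²/8m)·Σ n_i²/L_i² = (6.63×10^-34)²/(8·6.86×10^-27) · [3²/(43.4 pm)² + 5²/(43.4 pm)²].
Evaluating gives E = 1.45×10^-19 J.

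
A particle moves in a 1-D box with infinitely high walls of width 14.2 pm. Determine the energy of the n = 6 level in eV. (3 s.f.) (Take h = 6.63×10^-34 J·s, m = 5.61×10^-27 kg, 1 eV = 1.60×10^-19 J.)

For an infinite well E_n = n²h²/(8mL²), so E_1 = h²/(8mL²) = (6.63×10^-34)²/(8·5.61×10^-27·(1.42×10^-11 m)²) = 4.857×10^-20 J.
Then E_6 = 6²·E_1 = 36·4.857×10^-20 J = 1.749×10^-18 J.
Converting, E_6 = 1.749×10^-18 J / (1.60×10^-19 J/eV) = 10.9 eV.

E_6 = 10.9 eV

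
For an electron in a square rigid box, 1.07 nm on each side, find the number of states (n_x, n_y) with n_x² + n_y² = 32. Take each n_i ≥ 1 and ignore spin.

degeneracy = 1

The level has n_x² + n_y² = 32. The ordered positive-integer solutions are (4, 4).
That gives 1 state.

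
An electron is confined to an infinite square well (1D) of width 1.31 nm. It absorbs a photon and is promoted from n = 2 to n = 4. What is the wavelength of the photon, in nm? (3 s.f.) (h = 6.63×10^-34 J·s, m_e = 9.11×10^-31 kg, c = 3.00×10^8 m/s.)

E_1 = h²/(8m_eL²) = 3.515×10^-20 J, so ΔE = (4² − 2²)E_1 = 4.218×10^-19 J.
λ = hc/ΔE = (6.63×10^-34·3.00×10^8)/4.218×10^-19 = 4.72×10^-7 m = 472 nm.

λ = 472 nm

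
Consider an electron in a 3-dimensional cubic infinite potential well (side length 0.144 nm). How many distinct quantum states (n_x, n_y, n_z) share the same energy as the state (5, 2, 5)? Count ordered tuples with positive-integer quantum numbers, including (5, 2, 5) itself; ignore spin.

degeneracy = 12

The level has n_x² + n_y² + n_z² = 54. The ordered positive-integer solutions are (1, 2, 7), (1, 7, 2), (2, 1, 7), (2, 5, 5), (2, 7, 1), (3, 3, 6), (3, 6, 3), (5, 2, 5), (5, 5, 2), (6, 3, 3), (7, 1, 2), (7, 2, 1).
That gives 12 states.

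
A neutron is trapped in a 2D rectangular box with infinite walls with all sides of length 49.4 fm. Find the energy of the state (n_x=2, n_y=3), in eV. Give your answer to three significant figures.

E = 1.09×10^6 eV

For a 2D rectangular well E = (h²/8m_n)·Σ n_i²/L_i² = (6.626×10^-34)²/(8·1.675×10^-27) · [2²/(49.4 fm)² + 3²/(49.4 fm)²].
Evaluating gives E = 1.745×10^-13 J = 1.09×10^6 eV.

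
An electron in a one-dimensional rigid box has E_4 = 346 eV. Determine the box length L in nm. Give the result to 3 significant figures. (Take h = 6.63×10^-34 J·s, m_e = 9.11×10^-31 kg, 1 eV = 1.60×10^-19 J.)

L = 0.132 nm

From E_n = n²h²/(8m_eL²), L = n·h/√(8m_eE_n).
E_4 = 346 eV = 5.536×10^-17 J, so L = 4·6.63×10^-34/√(8·9.11×10^-31·5.536×10^-17) = 1.32×10^-10 m = 0.132 nm.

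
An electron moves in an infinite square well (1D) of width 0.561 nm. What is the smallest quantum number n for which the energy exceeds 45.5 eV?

E_1 = h²/(8m_eL²) = 1.914×10^-19 J = 1.195 eV.
Need n² > 45.5/1.195 = 38.08, i.e. n > 6.171.
The smallest integer satisfying this is n = 7.

n = 7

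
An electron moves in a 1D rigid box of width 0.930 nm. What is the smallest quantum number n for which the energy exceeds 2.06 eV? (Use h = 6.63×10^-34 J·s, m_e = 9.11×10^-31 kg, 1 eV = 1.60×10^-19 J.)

n = 3

E_1 = h²/(8m_eL²) = 6.974×10^-20 J = 0.4359 eV.
Need n² > 2.06/0.4359 = 4.726, i.e. n > 2.174.
The smallest integer satisfying this is n = 3.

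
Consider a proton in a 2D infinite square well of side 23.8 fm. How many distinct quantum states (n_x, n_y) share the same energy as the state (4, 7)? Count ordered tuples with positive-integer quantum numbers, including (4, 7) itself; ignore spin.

degeneracy = 4

The level has n_x² + n_y² = 65. The ordered positive-integer solutions are (1, 8), (4, 7), (7, 4), (8, 1).
That gives 4 states.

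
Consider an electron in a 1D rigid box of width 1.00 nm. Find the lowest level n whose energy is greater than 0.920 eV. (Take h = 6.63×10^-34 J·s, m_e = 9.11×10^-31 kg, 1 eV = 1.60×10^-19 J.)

E_1 = h²/(8m_eL²) = 6.031×10^-20 J = 0.3769 eV.
Need n² > 0.920/0.3769 = 2.441, i.e. n > 1.562.
The smallest integer satisfying this is n = 2.

n = 2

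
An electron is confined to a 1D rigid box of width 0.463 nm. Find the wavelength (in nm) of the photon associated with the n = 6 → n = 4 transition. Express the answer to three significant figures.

λ = 35.3 nm

E_1 = h²/(8m_eL²) = 2.810×10^-19 J, so ΔE = (6² − 4²)E_1 = 5.620×10^-18 J.
λ = hc/ΔE = (6.626×10^-34·2.998×10^8)/5.620×10^-18 = 3.53×10^-8 m = 35.3 nm.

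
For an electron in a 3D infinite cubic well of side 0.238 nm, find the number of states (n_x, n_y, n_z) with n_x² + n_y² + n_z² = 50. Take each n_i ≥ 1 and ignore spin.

The level has n_x² + n_y² + n_z² = 50. The ordered positive-integer solutions are (3, 4, 5), (3, 5, 4), (4, 3, 5), (4, 5, 3), (5, 3, 4), (5, 4, 3).
That gives 6 states.

degeneracy = 6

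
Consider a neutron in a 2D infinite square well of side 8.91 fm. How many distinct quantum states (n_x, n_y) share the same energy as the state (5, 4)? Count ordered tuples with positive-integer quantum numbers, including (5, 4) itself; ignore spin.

The level has n_x² + n_y² = 41. The ordered positive-integer solutions are (4, 5), (5, 4).
That gives 2 states.

degeneracy = 2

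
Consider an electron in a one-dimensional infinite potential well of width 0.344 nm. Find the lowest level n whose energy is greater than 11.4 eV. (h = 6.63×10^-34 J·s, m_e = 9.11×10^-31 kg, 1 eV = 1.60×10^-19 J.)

n = 2

E_1 = h²/(8m_eL²) = 5.097×10^-19 J = 3.186 eV.
Need n² > 11.4/3.186 = 3.578, i.e. n > 1.892.
The smallest integer satisfying this is n = 2.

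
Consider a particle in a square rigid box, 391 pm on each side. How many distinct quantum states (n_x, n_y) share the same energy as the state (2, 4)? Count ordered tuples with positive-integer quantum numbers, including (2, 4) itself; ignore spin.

The level has n_x² + n_y² = 20. The ordered positive-integer solutions are (2, 4), (4, 2).
That gives 2 states.

degeneracy = 2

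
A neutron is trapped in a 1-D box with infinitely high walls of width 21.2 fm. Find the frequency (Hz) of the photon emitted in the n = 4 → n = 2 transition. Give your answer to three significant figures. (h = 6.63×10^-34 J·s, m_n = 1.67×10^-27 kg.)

f = 1.33×10^21 Hz

E_1 = h²/(8m_nL²) = 7.321×10^-14 J and ΔE = (4² − 2²)E_1 = 8.785×10^-13 J.
f = ΔE/h = 8.785×10^-13/6.63×10^-34 = 1.33×10^21 Hz.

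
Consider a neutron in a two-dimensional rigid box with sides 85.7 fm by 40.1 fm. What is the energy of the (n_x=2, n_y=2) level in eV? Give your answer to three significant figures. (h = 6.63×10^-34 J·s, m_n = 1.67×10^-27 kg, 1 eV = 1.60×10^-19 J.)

For a 2D rectangular well E = (h²/8m_n)·Σ n_i²/L_i² = (6.63×10^-34)²/(8·1.67×10^-27) · [2²/(85.7 fm)² + 2²/(40.1 fm)²].
Evaluating gives E = 9.976×10^-14 J = 6.24×10^5 eV.

E = 6.24×10^5 eV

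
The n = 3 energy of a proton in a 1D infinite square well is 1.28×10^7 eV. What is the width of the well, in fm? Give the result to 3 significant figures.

L = 12.0 fm

From E_n = n²h²/(8m_pL²), L = n·h/√(8m_pE_n).
E_3 = 1.28×10^7 eV = 2.051×10^-12 J, so L = 3·6.626×10^-34/√(8·1.673×10^-27·2.051×10^-12) = 1.20×10^-14 m = 12.0 fm.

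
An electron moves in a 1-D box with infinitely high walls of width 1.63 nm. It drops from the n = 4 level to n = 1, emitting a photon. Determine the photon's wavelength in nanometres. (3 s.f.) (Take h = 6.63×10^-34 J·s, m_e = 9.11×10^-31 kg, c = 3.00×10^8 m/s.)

E_1 = h²/(8m_eL²) = 2.270×10^-20 J, so ΔE = (4² − 1²)E_1 = 3.405×10^-19 J.
λ = hc/ΔE = (6.63×10^-34·3.00×10^8)/3.405×10^-19 = 5.84×10^-7 m = 584 nm.

λ = 584 nm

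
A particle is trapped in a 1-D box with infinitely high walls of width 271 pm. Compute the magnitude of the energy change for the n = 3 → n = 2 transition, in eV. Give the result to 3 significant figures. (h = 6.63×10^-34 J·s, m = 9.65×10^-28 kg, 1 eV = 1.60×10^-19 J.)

E_1 = h²/(8mL²) = 7.753×10^-22 J.
|ΔE| = |3² − 2²|·E_1 = 5·7.753×10^-22 J = 3.876×10^-21 J = 0.0242 eV.

|ΔE| = 0.0242 eV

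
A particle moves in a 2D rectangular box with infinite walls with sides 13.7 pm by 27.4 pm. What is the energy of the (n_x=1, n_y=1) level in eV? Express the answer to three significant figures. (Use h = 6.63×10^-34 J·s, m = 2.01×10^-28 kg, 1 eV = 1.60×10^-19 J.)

E = 11.4 eV

For a 2D rectangular well E = (h²/8m)·Σ n_i²/L_i² = (6.63×10^-34)²/(8·2.01×10^-28) · [1²/(13.7 pm)² + 1²/(27.4 pm)²].
Evaluating gives E = 1.821×10^-18 J = 11.4 eV.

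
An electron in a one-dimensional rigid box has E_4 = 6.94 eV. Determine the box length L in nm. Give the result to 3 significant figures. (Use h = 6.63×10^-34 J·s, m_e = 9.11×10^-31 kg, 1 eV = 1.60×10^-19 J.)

L = 0.932 nm

From E_n = n²h²/(8m_eL²), L = n·h/√(8m_eE_n).
E_4 = 6.94 eV = 1.110×10^-18 J, so L = 4·6.63×10^-34/√(8·9.11×10^-31·1.110×10^-18) = 9.32×10^-10 m = 0.932 nm.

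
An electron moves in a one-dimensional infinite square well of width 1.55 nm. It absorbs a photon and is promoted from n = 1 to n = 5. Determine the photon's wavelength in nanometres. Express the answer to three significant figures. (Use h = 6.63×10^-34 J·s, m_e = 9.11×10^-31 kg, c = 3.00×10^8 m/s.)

E_1 = h²/(8m_eL²) = 2.510×10^-20 J, so ΔE = (5² − 1²)E_1 = 6.024×10^-19 J.
λ = hc/ΔE = (6.63×10^-34·3.00×10^8)/6.024×10^-19 = 3.30×10^-7 m = 330 nm.

λ = 330 nm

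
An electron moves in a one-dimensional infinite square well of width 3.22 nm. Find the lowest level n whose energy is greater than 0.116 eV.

E_1 = h²/(8m_eL²) = 5.811×10^-21 J = 0.03627 eV.
Need n² > 0.116/0.03627 = 3.198, i.e. n > 1.788.
The smallest integer satisfying this is n = 2.

n = 2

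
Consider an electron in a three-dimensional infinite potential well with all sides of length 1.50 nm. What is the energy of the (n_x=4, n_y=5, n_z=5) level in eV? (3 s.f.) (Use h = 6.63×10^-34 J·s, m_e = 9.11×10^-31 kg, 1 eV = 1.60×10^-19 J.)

For a 3D rectangular well E = (h²/8m_e)·Σ n_i²/L_i² = (6.63×10^-34)²/(8·9.11×10^-31) · [4²/(1.50 nm)² + 5²/(1.50 nm)² + 5²/(1.50 nm)²].
Evaluating gives E = 1.769×10^-18 J = 11.1 eV.

E = 11.1 eV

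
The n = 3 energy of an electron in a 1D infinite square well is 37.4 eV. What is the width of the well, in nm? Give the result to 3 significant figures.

From E_n = n²h²/(8m_eL²), L = n·h/√(8m_eE_n).
E_3 = 37.4 eV = 5.991×10^-18 J, so L = 3·6.626×10^-34/√(8·9.109×10^-31·5.991×10^-18) = 3.01×10^-10 m = 0.301 nm.

L = 0.301 nm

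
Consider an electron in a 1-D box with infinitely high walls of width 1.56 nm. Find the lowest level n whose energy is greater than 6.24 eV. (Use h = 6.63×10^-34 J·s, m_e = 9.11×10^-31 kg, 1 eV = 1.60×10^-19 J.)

n = 7

E_1 = h²/(8m_eL²) = 2.478×10^-20 J = 0.1549 eV.
Need n² > 6.24/0.1549 = 40.28, i.e. n > 6.347.
The smallest integer satisfying this is n = 7.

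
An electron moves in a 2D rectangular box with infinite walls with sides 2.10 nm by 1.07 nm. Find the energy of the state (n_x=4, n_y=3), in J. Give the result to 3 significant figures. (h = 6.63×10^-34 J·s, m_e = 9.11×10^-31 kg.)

E = 6.93×10^-19 J

For a 2D rectangular well E = (h²/8m_e)·Σ n_i²/L_i² = (6.63×10^-34)²/(8·9.11×10^-31) · [4²/(2.10 nm)² + 3²/(1.07 nm)²].
Evaluating gives E = 6.93×10^-19 J.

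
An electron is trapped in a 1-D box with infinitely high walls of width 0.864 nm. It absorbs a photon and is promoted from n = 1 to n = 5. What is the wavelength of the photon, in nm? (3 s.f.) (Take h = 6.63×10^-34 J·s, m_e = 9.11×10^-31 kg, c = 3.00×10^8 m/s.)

λ = 103 nm

E_1 = h²/(8m_eL²) = 8.080×10^-20 J, so ΔE = (5² − 1²)E_1 = 1.939×10^-18 J.
λ = hc/ΔE = (6.63×10^-34·3.00×10^8)/1.939×10^-18 = 1.03×10^-7 m = 103 nm.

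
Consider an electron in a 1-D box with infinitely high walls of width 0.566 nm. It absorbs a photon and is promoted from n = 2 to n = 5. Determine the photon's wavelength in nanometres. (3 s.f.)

E_1 = h²/(8m_eL²) = 1.881×10^-19 J, so ΔE = (5² − 2²)E_1 = 3.950×10^-18 J.
λ = hc/ΔE = (6.626×10^-34·2.998×10^8)/3.950×10^-18 = 5.03×10^-8 m = 50.3 nm.

λ = 50.3 nm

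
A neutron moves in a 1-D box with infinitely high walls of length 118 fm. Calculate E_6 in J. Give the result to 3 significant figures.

For an infinite well E_n = n²h²/(8m_nL²), so E_1 = h²/(8m_nL²) = (6.626×10^-34)²/(8·1.675×10^-27·(1.18×10^-13 m)²) = 2.353×10^-15 J.
Then E_6 = 6²·E_1 = 36·2.353×10^-15 J = 8.47×10^-14 J.

E_6 = 8.47×10^-14 J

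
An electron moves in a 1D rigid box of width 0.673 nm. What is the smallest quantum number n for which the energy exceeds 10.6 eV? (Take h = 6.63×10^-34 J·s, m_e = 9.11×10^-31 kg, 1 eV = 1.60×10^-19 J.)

E_1 = h²/(8m_eL²) = 1.332×10^-19 J = 0.8325 eV.
Need n² > 10.6/0.8325 = 12.73, i.e. n > 3.568.
The smallest integer satisfying this is n = 4.

n = 4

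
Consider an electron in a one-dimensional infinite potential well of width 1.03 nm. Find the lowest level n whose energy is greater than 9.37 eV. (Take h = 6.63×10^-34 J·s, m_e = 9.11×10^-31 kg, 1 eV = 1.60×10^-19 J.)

E_1 = h²/(8m_eL²) = 5.685×10^-20 J = 0.3553 eV.
Need n² > 9.37/0.3553 = 26.37, i.e. n > 5.135.
The smallest integer satisfying this is n = 6.

n = 6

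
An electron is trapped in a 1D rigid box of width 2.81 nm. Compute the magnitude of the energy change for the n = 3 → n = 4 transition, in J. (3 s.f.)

|ΔE| = 5.34×10^-20 J

E_1 = h²/(8m_eL²) = 7.630×10^-21 J.
|ΔE| = |3² − 4²|·E_1 = 7·7.630×10^-21 J = 5.34×10^-20 J.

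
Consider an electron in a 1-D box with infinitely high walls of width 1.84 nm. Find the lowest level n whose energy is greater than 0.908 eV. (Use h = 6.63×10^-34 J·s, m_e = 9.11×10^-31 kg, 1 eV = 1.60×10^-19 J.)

E_1 = h²/(8m_eL²) = 1.781×10^-20 J = 0.1113 eV.
Need n² > 0.908/0.1113 = 8.158, i.e. n > 2.856.
The smallest integer satisfying this is n = 3.

n = 3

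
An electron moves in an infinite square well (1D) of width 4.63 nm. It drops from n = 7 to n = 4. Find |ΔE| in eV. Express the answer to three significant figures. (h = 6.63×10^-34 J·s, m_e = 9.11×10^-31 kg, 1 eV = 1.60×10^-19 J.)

E_1 = h²/(8m_eL²) = 2.814×10^-21 J.
|ΔE| = |7² − 4²|·E_1 = 33·2.814×10^-21 J = 9.286×10^-20 J = 0.580 eV.

|ΔE| = 0.580 eV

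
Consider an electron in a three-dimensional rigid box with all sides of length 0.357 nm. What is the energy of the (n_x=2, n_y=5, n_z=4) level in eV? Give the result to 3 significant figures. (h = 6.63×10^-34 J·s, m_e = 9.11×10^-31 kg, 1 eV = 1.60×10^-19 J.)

E = 133 eV

For a 3D rectangular well E = (h²/8m_e)·Σ n_i²/L_i² = (6.63×10^-34)²/(8·9.11×10^-31) · [2²/(0.357 nm)² + 5²/(0.357 nm)² + 4²/(0.357 nm)²].
Evaluating gives E = 2.130×10^-17 J = 133 eV.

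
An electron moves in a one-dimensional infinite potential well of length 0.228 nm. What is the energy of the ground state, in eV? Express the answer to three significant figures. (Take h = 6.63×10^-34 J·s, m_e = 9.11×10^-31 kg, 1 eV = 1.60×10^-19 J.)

For an infinite well E_n = n²h²/(8m_eL²), so E_1 = h²/(8m_eL²) = (6.63×10^-34)²/(8·9.11×10^-31·(2.28×10^-10 m)²) = 1.160×10^-18 J.
Converting, E_1 = 1.160×10^-18 J / (1.60×10^-19 J/eV) = 7.25 eV.

E_1 = 7.25 eV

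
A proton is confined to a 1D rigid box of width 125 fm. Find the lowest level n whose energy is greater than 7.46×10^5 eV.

E_1 = h²/(8m_pL²) = 2.099×10^-15 J = 1.310×10^4 eV.
Need n² > 7.46×10^5/1.310×10^4 = 56.95, i.e. n > 7.547.
The smallest integer satisfying this is n = 8.

n = 8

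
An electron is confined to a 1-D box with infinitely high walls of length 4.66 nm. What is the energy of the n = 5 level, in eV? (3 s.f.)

E_5 = 0.433 eV

For an infinite well E_n = n²h²/(8m_eL²), so E_1 = h²/(8m_eL²) = (6.626×10^-34)²/(8·9.109×10^-31·(4.66×10^-9 m)²) = 2.774×10^-21 J.
Then E_5 = 5²·E_1 = 25·2.774×10^-21 J = 6.935×10^-20 J.
Converting, E_5 = 6.935×10^-20 J / (1.602×10^-19 J/eV) = 0.433 eV.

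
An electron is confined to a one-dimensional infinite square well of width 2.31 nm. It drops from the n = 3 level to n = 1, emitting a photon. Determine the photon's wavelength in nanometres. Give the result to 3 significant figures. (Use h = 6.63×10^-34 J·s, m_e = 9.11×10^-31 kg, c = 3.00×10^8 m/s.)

E_1 = h²/(8m_eL²) = 1.130×10^-20 J, so ΔE = (3² − 1²)E_1 = 9.040×10^-20 J.
λ = hc/ΔE = (6.63×10^-34·3.00×10^8)/9.040×10^-20 = 2.20×10^-6 m = 2.20×10^3 nm.

λ = 2.20×10^3 nm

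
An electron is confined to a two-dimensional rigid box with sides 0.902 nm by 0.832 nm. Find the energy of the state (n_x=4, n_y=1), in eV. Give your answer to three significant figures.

E = 7.94 eV

For a 2D rectangular well E = (h²/8m_e)·Σ n_i²/L_i² = (6.626×10^-34)²/(8·9.109×10^-31) · [4²/(0.902 nm)² + 1²/(0.832 nm)²].
Evaluating gives E = 1.272×10^-18 J = 7.94 eV.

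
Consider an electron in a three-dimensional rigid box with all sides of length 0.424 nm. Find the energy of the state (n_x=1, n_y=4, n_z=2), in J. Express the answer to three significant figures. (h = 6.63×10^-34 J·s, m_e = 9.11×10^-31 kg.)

For a 3D rectangular well E = (h²/8m_e)·Σ n_i²/L_i² = (6.63×10^-34)²/(8·9.11×10^-31) · [1²/(0.424 nm)² + 4²/(0.424 nm)² + 2²/(0.424 nm)²].
Evaluating gives E = 7.05×10^-18 J.

E = 7.05×10^-18 J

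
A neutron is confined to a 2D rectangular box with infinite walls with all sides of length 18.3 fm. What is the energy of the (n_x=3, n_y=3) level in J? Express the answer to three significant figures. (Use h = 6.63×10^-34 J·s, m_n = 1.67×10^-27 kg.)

For a 2D rectangular well E = (h²/8m_n)·Σ n_i²/L_i² = (6.63×10^-34)²/(8·1.67×10^-27) · [3²/(18.3 fm)² + 3²/(18.3 fm)²].
Evaluating gives E = 1.77×10^-12 J.

E = 1.77×10^-12 J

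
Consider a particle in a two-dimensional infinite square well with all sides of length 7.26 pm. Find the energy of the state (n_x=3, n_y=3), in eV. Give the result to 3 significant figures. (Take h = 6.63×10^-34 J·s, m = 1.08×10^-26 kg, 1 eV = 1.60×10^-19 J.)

For a 2D rectangular well E = (h²/8m)·Σ n_i²/L_i² = (6.63×10^-34)²/(8·1.08×10^-26) · [3²/(7.26 pm)² + 3²/(7.26 pm)²].
Evaluating gives E = 1.737×10^-18 J = 10.9 eV.

E = 10.9 eV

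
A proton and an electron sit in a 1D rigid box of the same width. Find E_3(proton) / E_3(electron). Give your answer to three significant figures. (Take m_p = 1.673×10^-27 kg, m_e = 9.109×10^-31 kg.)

E_n ∝ 1/m at fixed n and L, so the ratio is m_e/m_p = 9.109×10^-31/1.673×10^-27 = 5.44×10^-4.

5.44×10^-4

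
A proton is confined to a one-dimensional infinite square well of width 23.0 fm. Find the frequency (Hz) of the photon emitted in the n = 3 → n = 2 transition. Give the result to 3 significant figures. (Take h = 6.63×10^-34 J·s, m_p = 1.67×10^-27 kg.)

f = 4.69×10^20 Hz

E_1 = h²/(8m_pL²) = 6.220×10^-14 J and ΔE = (3² − 2²)E_1 = 3.110×10^-13 J.
f = ΔE/h = 3.110×10^-13/6.63×10^-34 = 4.69×10^20 Hz.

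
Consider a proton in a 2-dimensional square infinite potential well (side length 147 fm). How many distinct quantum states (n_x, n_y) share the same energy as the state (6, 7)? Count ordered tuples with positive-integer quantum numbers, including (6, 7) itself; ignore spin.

degeneracy = 4

The level has n_x² + n_y² = 85. The ordered positive-integer solutions are (2, 9), (6, 7), (7, 6), (9, 2).
That gives 4 states.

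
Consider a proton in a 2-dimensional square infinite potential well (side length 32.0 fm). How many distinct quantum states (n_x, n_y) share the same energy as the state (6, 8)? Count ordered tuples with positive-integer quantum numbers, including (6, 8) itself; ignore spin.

The level has n_x² + n_y² = 100. The ordered positive-integer solutions are (6, 8), (8, 6).
That gives 2 states.

degeneracy = 2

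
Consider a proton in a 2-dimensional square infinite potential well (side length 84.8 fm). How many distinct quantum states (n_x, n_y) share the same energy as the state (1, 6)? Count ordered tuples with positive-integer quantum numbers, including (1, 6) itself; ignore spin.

The level has n_x² + n_y² = 37. The ordered positive-integer solutions are (1, 6), (6, 1).
That gives 2 states.

degeneracy = 2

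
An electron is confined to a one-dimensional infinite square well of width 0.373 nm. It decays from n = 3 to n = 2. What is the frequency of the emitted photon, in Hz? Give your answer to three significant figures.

f = 3.27×10^15 Hz

E_1 = h²/(8m_eL²) = 4.330×10^-19 J and ΔE = (3² − 2²)E_1 = 2.165×10^-18 J.
f = ΔE/h = 2.165×10^-18/6.626×10^-34 = 3.27×10^15 Hz.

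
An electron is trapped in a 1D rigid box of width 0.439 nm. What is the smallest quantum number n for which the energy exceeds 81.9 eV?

E_1 = h²/(8m_eL²) = 3.126×10^-19 J = 1.951 eV.
Need n² > 81.9/1.951 = 41.98, i.e. n > 6.479.
The smallest integer satisfying this is n = 7.

n = 7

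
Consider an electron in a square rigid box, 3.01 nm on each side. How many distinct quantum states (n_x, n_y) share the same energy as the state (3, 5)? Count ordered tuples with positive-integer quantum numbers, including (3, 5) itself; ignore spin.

The level has n_x² + n_y² = 34. The ordered positive-integer solutions are (3, 5), (5, 3).
That gives 2 states.

degeneracy = 2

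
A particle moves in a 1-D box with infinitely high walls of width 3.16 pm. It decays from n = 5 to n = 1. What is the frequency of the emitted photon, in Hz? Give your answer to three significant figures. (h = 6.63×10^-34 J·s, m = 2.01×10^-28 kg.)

f = 9.91×10^17 Hz

E_1 = h²/(8mL²) = 2.738×10^-17 J and ΔE = (5² − 1²)E_1 = 6.571×10^-16 J.
f = ΔE/h = 6.571×10^-16/6.63×10^-34 = 9.91×10^17 Hz.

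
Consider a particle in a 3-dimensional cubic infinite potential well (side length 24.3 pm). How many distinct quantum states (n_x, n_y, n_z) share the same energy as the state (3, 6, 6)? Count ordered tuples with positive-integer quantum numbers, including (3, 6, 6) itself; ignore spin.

degeneracy = 12

The level has n_x² + n_y² + n_z² = 81. The ordered positive-integer solutions are (1, 4, 8), (1, 8, 4), (3, 6, 6), (4, 1, 8), (4, 4, 7), (4, 7, 4), (4, 8, 1), (6, 3, 6), (6, 6, 3), (7, 4, 4), (8, 1, 4), (8, 4, 1).
That gives 12 states.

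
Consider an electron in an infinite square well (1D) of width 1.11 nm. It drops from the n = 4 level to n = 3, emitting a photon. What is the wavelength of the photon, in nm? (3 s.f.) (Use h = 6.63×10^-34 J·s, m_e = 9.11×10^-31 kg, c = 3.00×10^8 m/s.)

E_1 = h²/(8m_eL²) = 4.895×10^-20 J, so ΔE = (4² − 3²)E_1 = 3.427×10^-19 J.
λ = hc/ΔE = (6.63×10^-34·3.00×10^8)/3.427×10^-19 = 5.80×10^-7 m = 580 nm.

λ = 580 nm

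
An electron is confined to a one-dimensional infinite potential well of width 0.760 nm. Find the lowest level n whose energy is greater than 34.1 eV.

E_1 = h²/(8m_eL²) = 1.043×10^-19 J = 0.6511 eV.
Need n² > 34.1/0.6511 = 52.37, i.e. n > 7.237.
The smallest integer satisfying this is n = 8.

n = 8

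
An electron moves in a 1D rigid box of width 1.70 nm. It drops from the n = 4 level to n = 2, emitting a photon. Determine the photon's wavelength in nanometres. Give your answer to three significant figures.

λ = 794 nm

E_1 = h²/(8m_eL²) = 2.085×10^-20 J, so ΔE = (4² − 2²)E_1 = 2.502×10^-19 J.
λ = hc/ΔE = (6.626×10^-34·2.998×10^8)/2.502×10^-19 = 7.94×10^-7 m = 794 nm.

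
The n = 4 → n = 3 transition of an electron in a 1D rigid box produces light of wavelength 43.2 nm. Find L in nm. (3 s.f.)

L = 0.303 nm

The photon carries ΔE = hc/λ = 6.626×10^-34·2.998×10^8/4.32×10^-8 m = 4.598×10^-18 J.
Since ΔE = (4² − 3²)E_1, E_1 = 6.569×10^-19 J, and L = h/√(8m_eE_1) = 3.03×10^-10 m = 0.303 nm.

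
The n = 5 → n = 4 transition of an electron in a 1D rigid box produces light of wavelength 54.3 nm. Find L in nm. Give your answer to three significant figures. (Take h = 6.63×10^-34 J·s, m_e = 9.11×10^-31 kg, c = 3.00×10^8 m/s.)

The photon carries ΔE = hc/λ = 6.63×10^-34·3.00×10^8/5.43×10^-8 m = 3.663×10^-18 J.
Since ΔE = (5² − 4²)E_1, E_1 = 4.070×10^-19 J, and L = h/√(8m_eE_1) = 3.85×10^-10 m = 0.385 nm.

L = 0.385 nm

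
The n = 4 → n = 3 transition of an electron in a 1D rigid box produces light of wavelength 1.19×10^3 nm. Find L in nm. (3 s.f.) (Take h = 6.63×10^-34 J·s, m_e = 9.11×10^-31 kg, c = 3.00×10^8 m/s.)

The photon carries ΔE = hc/λ = 6.63×10^-34·3.00×10^8/1.19×10^-6 m = 1.671×10^-19 J.
Since ΔE = (4² − 3²)E_1, E_1 = 2.387×10^-20 J, and L = h/√(8m_eE_1) = 1.59×10^-9 m = 1.59 nm.

L = 1.59 nm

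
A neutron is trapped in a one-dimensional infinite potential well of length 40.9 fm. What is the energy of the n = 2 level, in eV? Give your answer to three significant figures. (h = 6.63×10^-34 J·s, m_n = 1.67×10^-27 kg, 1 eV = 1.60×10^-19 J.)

For an infinite well E_n = n²h²/(8m_nL²), so E_1 = h²/(8m_nL²) = (6.63×10^-34)²/(8·1.67×10^-27·(4.09×10^-14 m)²) = 1.967×10^-14 J.
Then E_2 = 2²·E_1 = 4·1.967×10^-14 J = 7.868×10^-14 J.
Converting, E_2 = 7.868×10^-14 J / (1.60×10^-19 J/eV) = 4.92×10^5 eV.

E_2 = 4.92×10^5 eV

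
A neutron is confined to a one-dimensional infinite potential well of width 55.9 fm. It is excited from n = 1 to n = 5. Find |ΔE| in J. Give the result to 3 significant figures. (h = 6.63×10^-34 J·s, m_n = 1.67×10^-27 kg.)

E_1 = h²/(8m_nL²) = 1.053×10^-14 J.
|ΔE| = |1² − 5²|·E_1 = 24·1.053×10^-14 J = 2.53×10^-13 J.

|ΔE| = 2.53×10^-13 J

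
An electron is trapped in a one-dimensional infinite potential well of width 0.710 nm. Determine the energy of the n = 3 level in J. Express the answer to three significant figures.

E_3 = 1.08×10^-18 J

For an infinite well E_n = n²h²/(8m_eL²), so E_1 = h²/(8m_eL²) = (6.626×10^-34)²/(8·9.109×10^-31·(7.10×10^-10 m)²) = 1.195×10^-19 J.
Then E_3 = 3²·E_1 = 9·1.195×10^-19 J = 1.08×10^-18 J.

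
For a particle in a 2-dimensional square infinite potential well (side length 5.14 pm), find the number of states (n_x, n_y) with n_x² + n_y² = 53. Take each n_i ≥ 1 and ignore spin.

degeneracy = 2

The level has n_x² + n_y² = 53. The ordered positive-integer solutions are (2, 7), (7, 2).
That gives 2 states.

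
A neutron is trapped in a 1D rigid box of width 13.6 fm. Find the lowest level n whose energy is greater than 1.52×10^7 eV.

n = 4

E_1 = h²/(8m_nL²) = 1.771×10^-13 J = 1.105×10^6 eV.
Need n² > 1.52×10^7/1.105×10^6 = 13.76, i.e. n > 3.709.
The smallest integer satisfying this is n = 4.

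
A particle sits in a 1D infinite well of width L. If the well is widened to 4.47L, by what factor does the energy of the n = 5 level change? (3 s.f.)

E_n ∝ 1/L², so the energy scales by 1/4.47² = 0.0500.

0.0500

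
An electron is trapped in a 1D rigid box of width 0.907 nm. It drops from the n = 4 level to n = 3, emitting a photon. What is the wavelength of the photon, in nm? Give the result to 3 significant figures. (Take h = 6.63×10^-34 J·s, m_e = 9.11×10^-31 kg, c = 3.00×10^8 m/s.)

E_1 = h²/(8m_eL²) = 7.332×10^-20 J, so ΔE = (4² − 3²)E_1 = 5.132×10^-19 J.
λ = hc/ΔE = (6.63×10^-34·3.00×10^8)/5.132×10^-19 = 3.88×10^-7 m = 388 nm.

λ = 388 nm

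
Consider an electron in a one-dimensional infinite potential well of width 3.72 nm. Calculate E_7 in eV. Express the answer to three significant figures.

For an infinite well E_n = n²h²/(8m_eL²), so E_1 = h²/(8m_eL²) = (6.626×10^-34)²/(8·9.109×10^-31·(3.72×10^-9 m)²) = 4.354×10^-21 J.
Then E_7 = 7²·E_1 = 49·4.354×10^-21 J = 2.133×10^-19 J.
Converting, E_7 = 2.133×10^-19 J / (1.602×10^-19 J/eV) = 1.33 eV.

E_7 = 1.33 eV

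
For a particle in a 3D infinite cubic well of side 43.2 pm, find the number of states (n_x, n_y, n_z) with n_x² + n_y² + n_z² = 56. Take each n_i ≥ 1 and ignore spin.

The level has n_x² + n_y² + n_z² = 56. The ordered positive-integer solutions are (2, 4, 6), (2, 6, 4), (4, 2, 6), (4, 6, 2), (6, 2, 4), (6, 4, 2).
That gives 6 states.

degeneracy = 6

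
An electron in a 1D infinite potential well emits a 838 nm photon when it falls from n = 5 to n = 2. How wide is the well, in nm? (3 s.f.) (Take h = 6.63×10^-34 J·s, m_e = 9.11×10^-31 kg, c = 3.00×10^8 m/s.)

The photon carries ΔE = hc/λ = 6.63×10^-34·3.00×10^8/8.38×10^-7 m = 2.374×10^-19 J.
Since ΔE = (5² − 2²)E_1, E_1 = 1.130×10^-20 J, and L = h/√(8m_eE_1) = 2.31×10^-9 m = 2.31 nm.

L = 2.31 nm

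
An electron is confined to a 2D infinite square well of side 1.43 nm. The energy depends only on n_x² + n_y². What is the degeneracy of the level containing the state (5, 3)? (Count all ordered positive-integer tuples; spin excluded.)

The level has n_x² + n_y² = 34. The ordered positive-integer solutions are (3, 5), (5, 3).
That gives 2 states.

degeneracy = 2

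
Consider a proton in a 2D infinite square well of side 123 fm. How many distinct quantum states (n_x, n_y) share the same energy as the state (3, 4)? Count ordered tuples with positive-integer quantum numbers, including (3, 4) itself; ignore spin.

degeneracy = 2

The level has n_x² + n_y² = 25. The ordered positive-integer solutions are (3, 4), (4, 3).
That gives 2 states.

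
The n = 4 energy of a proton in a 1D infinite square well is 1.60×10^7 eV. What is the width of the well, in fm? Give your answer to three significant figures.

L = 14.3 fm

From E_n = n²h²/(8m_pL²), L = n·h/√(8m_pE_n).
E_4 = 1.60×10^7 eV = 2.563×10^-12 J, so L = 4·6.626×10^-34/√(8·1.673×10^-27·2.563×10^-12) = 1.43×10^-14 m = 14.3 fm.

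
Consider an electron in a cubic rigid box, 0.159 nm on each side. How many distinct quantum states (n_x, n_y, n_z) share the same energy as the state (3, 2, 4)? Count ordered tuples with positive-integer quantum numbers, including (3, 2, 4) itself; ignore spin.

The level has n_x² + n_y² + n_z² = 29. The ordered positive-integer solutions are (2, 3, 4), (2, 4, 3), (3, 2, 4), (3, 4, 2), (4, 2, 3), (4, 3, 2).
That gives 6 states.

degeneracy = 6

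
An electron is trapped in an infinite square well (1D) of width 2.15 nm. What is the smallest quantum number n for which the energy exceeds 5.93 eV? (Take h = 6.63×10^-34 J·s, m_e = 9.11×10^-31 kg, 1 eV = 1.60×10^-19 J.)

n = 9

E_1 = h²/(8m_eL²) = 1.305×10^-20 J = 0.08156 eV.
Need n² > 5.93/0.08156 = 72.71, i.e. n > 8.527.
The smallest integer satisfying this is n = 9.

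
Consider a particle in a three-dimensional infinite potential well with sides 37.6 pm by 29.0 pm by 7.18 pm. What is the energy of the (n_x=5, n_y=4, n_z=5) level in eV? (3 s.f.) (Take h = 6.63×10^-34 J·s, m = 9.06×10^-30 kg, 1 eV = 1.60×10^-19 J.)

For a 3D rectangular well E = (h²/8m)·Σ n_i²/L_i² = (6.63×10^-34)²/(8·9.06×10^-30) · [5²/(37.6 pm)² + 4²/(29.0 pm)² + 5²/(7.18 pm)²].
Evaluating gives E = 3.164×10^-15 J = 1.98×10^4 eV.

E = 1.98×10^4 eV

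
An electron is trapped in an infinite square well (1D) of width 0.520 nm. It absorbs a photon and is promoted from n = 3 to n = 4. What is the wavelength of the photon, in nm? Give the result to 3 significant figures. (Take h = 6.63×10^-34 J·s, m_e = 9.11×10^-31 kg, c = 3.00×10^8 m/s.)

E_1 = h²/(8m_eL²) = 2.231×10^-19 J, so ΔE = (4² − 3²)E_1 = 1.562×10^-18 J.
λ = hc/ΔE = (6.63×10^-34·3.00×10^8)/1.562×10^-18 = 1.27×10^-7 m = 127 nm.

λ = 127 nm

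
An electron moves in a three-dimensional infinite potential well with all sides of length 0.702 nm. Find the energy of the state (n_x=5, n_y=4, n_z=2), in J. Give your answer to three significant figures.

For a 3D rectangular well E = (h²/8m_e)·Σ n_i²/L_i² = (6.626×10^-34)²/(8·9.109×10^-31) · [5²/(0.702 nm)² + 4²/(0.702 nm)² + 2²/(0.702 nm)²].
Evaluating gives E = 5.50×10^-18 J.

E = 5.50×10^-18 J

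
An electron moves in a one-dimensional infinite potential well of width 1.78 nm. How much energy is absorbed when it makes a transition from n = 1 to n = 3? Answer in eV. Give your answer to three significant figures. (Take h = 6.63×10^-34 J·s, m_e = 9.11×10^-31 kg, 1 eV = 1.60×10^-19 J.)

E_1 = h²/(8m_eL²) = 1.904×10^-20 J.
|ΔE| = |1² − 3²|·E_1 = 8·1.904×10^-20 J = 1.523×10^-19 J = 0.952 eV.

|ΔE| = 0.952 eV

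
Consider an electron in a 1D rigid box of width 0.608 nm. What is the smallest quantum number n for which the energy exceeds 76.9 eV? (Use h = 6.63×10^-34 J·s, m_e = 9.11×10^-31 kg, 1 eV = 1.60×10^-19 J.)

E_1 = h²/(8m_eL²) = 1.632×10^-19 J = 1.020 eV.
Need n² > 76.9/1.020 = 75.39, i.e. n > 8.683.
The smallest integer satisfying this is n = 9.

n = 9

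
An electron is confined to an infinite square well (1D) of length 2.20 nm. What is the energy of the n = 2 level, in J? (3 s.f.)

E_2 = 4.98×10^-20 J

For an infinite well E_n = n²h²/(8m_eL²), so E_1 = h²/(8m_eL²) = (6.626×10^-34)²/(8·9.109×10^-31·(2.20×10^-9 m)²) = 1.245×10^-20 J.
Then E_2 = 2²·E_1 = 4·1.245×10^-20 J = 4.98×10^-20 J.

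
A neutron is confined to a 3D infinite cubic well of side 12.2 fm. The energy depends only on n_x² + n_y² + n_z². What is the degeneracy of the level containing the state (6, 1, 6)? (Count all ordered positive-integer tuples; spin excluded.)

degeneracy = 3

The level has n_x² + n_y² + n_z² = 73. The ordered positive-integer solutions are (1, 6, 6), (6, 1, 6), (6, 6, 1).
That gives 3 states.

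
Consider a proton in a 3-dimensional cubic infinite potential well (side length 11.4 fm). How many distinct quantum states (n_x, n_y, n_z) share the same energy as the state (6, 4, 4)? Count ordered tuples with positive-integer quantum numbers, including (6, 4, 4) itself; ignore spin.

degeneracy = 3

The level has n_x² + n_y² + n_z² = 68. The ordered positive-integer solutions are (4, 4, 6), (4, 6, 4), (6, 4, 4).
That gives 3 states.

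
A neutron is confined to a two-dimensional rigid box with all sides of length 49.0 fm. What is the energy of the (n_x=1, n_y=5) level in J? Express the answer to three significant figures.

E = 3.55×10^-13 J

For a 2D rectangular well E = (h²/8m_n)·Σ n_i²/L_i² = (6.626×10^-34)²/(8·1.675×10^-27) · [1²/(49.0 fm)² + 5²/(49.0 fm)²].
Evaluating gives E = 3.55×10^-13 J.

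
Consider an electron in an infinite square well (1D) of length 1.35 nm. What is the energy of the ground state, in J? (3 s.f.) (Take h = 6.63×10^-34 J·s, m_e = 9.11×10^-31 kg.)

For an infinite well E_n = n²h²/(8m_eL²), so E_1 = h²/(8m_eL²) = (6.63×10^-34)²/(8·9.11×10^-31·(1.35×10^-9 m)²) = 3.309×10^-20 J.

E_1 = 3.31×10^-20 J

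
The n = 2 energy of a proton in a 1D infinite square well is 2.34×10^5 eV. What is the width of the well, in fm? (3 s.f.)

From E_n = n²h²/(8m_pL²), L = n·h/√(8m_pE_n).
E_2 = 2.34×10^5 eV = 3.749×10^-14 J, so L = 2·6.626×10^-34/√(8·1.673×10^-27·3.749×10^-14) = 5.92×10^-14 m = 59.2 fm.

L = 59.2 fm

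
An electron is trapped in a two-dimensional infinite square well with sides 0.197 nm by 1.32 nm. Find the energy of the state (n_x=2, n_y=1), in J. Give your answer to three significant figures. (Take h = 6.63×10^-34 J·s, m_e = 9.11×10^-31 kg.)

For a 2D rectangular well E = (h²/8m_e)·Σ n_i²/L_i² = (6.63×10^-34)²/(8·9.11×10^-31) · [2²/(0.197 nm)² + 1²/(1.32 nm)²].
Evaluating gives E = 6.25×10^-18 J.

E = 6.25×10^-18 J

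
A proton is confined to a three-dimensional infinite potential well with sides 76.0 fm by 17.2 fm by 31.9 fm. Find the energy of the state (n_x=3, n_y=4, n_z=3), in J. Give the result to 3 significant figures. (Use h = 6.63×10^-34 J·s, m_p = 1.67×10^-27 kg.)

E = 2.12×10^-12 J

For a 3D rectangular well E = (h²/8m_p)·Σ n_i²/L_i² = (6.63×10^-34)²/(8·1.67×10^-27) · [3²/(76.0 fm)² + 4²/(17.2 fm)² + 3²/(31.9 fm)²].
Evaluating gives E = 2.12×10^-12 J.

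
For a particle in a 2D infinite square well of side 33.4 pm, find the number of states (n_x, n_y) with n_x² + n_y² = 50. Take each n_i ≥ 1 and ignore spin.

The level has n_x² + n_y² = 50. The ordered positive-integer solutions are (1, 7), (5, 5), (7, 1).
That gives 3 states.

degeneracy = 3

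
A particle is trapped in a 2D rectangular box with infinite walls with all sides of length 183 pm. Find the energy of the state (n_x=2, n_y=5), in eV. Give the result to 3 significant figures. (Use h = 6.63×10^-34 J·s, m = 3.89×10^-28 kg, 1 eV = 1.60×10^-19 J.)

For a 2D rectangular well E = (h²/8m)·Σ n_i²/L_i² = (6.63×10^-34)²/(8·3.89×10^-28) · [2²/(183 pm)² + 5²/(183 pm)²].
Evaluating gives E = 1.223×10^-19 J = 0.764 eV.

E = 0.764 eV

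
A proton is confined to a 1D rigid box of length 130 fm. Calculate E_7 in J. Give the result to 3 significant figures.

E_7 = 9.51×10^-14 J

For an infinite well E_n = n²h²/(8m_pL²), so E_1 = h²/(8m_pL²) = (6.626×10^-34)²/(8·1.673×10^-27·(1.30×10^-13 m)²) = 1.941×10^-15 J.
Then E_7 = 7²·E_1 = 49·1.941×10^-15 J = 9.51×10^-14 J.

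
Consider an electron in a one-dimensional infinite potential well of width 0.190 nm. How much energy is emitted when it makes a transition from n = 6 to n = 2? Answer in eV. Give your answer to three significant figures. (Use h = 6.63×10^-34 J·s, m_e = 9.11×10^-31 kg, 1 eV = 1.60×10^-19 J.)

E_1 = h²/(8m_eL²) = 1.671×10^-18 J.
|ΔE| = |6² − 2²|·E_1 = 32·1.671×10^-18 J = 5.347×10^-17 J = 334 eV.

|ΔE| = 334 eV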